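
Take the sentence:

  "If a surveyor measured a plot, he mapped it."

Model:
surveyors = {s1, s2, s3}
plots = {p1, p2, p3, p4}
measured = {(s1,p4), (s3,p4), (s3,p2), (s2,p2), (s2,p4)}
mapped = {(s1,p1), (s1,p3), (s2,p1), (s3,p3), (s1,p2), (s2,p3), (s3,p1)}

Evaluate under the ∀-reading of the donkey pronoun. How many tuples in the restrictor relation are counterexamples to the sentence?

5

"it" takes "a plot" as antecedent — a donkey pronoun bound across the clause boundary.
Strong reading: for every (s,p) with measured(s,p), mapped(s,p).
Restrictor pairs: (s1,p4) ✗  (s2,p2) ✗  (s2,p4) ✗  (s3,p2) ✗  (s3,p4) ✗
Counterexamples (restrictor pairs failing the scope): 5.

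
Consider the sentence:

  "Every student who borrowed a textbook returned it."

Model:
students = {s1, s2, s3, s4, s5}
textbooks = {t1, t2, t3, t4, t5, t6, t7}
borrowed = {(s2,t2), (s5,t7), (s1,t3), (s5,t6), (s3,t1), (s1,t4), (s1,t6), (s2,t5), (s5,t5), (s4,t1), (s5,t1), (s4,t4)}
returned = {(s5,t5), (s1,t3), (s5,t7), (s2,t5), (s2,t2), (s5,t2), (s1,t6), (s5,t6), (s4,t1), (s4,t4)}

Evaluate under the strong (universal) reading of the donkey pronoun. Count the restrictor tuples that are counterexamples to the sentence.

3

"it" takes "a textbook" as antecedent — a donkey pronoun bound across the clause boundary.
Strong reading: for every (s,t) with borrowed(s,t), returned(s,t).
Restrictor pairs: (s1,t3) ✓  (s1,t4) ✗  (s1,t6) ✓  (s2,t2) ✓  (s2,t5) ✓  (s3,t1) ✗  (s4,t1) ✓  (s4,t4) ✓  (s5,t1) ✗  (s5,t5) ✓  (s5,t6) ✓  (s5,t7) ✓
Counterexamples (restrictor pairs failing the scope): 3.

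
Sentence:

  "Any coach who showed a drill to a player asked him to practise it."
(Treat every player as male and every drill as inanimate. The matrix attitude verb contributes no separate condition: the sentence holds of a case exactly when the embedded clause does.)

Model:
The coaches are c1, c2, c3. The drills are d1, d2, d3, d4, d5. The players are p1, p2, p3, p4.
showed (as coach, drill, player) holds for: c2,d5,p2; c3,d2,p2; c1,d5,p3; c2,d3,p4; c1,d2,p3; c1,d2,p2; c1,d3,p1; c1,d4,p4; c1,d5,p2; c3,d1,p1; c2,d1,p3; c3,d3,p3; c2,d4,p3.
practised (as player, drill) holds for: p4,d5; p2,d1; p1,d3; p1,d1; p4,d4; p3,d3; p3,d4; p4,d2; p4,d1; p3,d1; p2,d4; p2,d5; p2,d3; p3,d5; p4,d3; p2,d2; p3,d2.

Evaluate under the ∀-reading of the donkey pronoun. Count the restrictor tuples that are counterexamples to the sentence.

0

"him" takes "a player" as antecedent and "it" takes "a drill"; both are donkey pronouns co-varying with the restrictor.
Strong reading: for every (c,d,p) with showed(c,d,p), practised(p,d).
Restrictor triples: (c1,d2,p2)→practised(p2,d2) ✓  (c1,d2,p3)→practised(p3,d2) ✓  (c1,d3,p1)→practised(p1,d3) ✓  (c1,d4,p4)→practised(p4,d4) ✓  (c1,d5,p2)→practised(p2,d5) ✓  (c1,d5,p3)→practised(p3,d5) ✓  (c2,d1,p3)→practised(p3,d1) ✓  (c2,d3,p4)→practised(p4,d3) ✓  (c2,d4,p3)→practised(p3,d4) ✓  (c2,d5,p2)→practised(p2,d5) ✓  (c3,d1,p1)→practised(p1,d1) ✓  (c3,d2,p2)→practised(p2,d2) ✓  (c3,d3,p3)→practised(p3,d3) ✓
Counterexamples (restrictor triples failing the scope): 0.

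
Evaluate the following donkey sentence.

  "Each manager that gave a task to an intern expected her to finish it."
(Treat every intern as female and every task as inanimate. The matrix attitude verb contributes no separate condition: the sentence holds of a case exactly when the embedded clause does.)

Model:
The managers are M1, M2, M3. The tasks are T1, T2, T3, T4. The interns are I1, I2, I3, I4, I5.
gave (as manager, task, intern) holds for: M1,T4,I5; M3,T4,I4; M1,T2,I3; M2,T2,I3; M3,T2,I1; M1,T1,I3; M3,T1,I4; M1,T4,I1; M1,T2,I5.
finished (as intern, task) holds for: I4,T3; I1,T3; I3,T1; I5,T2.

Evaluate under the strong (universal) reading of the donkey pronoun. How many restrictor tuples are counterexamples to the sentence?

"her" takes "an intern" as antecedent and "it" takes "a task"; both are donkey pronouns co-varying with the restrictor.
Strong reading: for every (m,t,i) with gave(m,t,i), finished(i,t).
Restrictor triples: (M1,T1,I3)→finished(I3,T1) ✓  (M1,T2,I3)→finished(I3,T2) ✗  (M1,T2,I5)→finished(I5,T2) ✓  (M1,T4,I1)→finished(I1,T4) ✗  (M1,T4,I5)→finished(I5,T4) ✗  (M2,T2,I3)→finished(I3,T2) ✗  (M3,T1,I4)→finished(I4,T1) ✗  (M3,T2,I1)→finished(I1,T2) ✗  (M3,T4,I4)→finished(I4,T4) ✗
Counterexamples (restrictor triples failing the scope): 7.

7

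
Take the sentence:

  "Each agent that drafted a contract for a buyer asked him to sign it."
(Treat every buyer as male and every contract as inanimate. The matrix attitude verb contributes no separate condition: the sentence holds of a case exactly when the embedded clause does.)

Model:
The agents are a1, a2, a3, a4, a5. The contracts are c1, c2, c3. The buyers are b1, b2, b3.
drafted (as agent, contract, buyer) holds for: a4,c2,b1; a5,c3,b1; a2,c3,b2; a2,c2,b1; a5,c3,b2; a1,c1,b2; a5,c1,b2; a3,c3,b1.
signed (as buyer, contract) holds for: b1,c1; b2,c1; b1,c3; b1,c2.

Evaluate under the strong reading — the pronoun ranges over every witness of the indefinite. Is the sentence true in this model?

"him" takes "a buyer" as antecedent and "it" takes "a contract"; both are donkey pronouns co-varying with the restrictor.
Strong reading: for every (a,c,b) with drafted(a,c,b), signed(b,c).
Restrictor triples: (a1,c1,b2)→signed(b2,c1) ✓  (a2,c2,b1)→signed(b1,c2) ✓  (a2,c3,b2)→signed(b2,c3) ✗  (a3,c3,b1)→signed(b1,c3) ✓  (a4,c2,b1)→signed(b1,c2) ✓  (a5,c1,b2)→signed(b2,c1) ✓  (a5,c3,b1)→signed(b1,c3) ✓  (a5,c3,b2)→signed(b2,c3) ✗
Counterexample: (a2,c3,b2) — signed(b2,c3) does not hold.

False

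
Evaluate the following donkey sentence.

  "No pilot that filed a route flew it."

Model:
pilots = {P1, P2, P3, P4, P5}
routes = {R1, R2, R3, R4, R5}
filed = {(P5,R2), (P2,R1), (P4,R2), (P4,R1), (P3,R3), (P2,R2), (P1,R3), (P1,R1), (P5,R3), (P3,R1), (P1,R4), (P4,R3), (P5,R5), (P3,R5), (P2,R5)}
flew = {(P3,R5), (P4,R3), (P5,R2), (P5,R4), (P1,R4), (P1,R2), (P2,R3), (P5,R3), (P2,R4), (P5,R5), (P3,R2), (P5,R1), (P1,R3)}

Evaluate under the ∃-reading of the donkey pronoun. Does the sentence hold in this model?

False

"it" takes "a route" as antecedent — a donkey pronoun bound across the clause boundary.
Truth condition: for no (p,r) with filed(p,r) does flew(p,r) hold.
Restrictor pairs — does the scope hold? (P1,R1):fails  (P1,R3):holds  (P1,R4):holds  (P2,R1):fails  (P2,R2):fails  (P2,R5):fails  (P3,R1):fails  (P3,R3):fails  (P3,R5):holds  (P4,R1):fails  (P4,R2):fails  (P4,R3):holds  (P5,R2):holds  (P5,R3):holds  (P5,R5):holds
Scope holds for 7 pair(s), so the sentence is false.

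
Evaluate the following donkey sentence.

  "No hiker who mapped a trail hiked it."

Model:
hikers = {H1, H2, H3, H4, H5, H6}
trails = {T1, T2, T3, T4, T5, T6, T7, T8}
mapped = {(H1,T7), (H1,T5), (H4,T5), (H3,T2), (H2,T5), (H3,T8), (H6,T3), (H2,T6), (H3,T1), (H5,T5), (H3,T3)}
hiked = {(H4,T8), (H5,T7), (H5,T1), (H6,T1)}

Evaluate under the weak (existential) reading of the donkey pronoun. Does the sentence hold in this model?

"it" takes "a trail" as antecedent — a donkey pronoun bound across the clause boundary.
Truth condition: for no (h,t) with mapped(h,t) does hiked(h,t) hold.
Restrictor pairs — does the scope hold? (H1,T5):fails  (H1,T7):fails  (H2,T5):fails  (H2,T6):fails  (H3,T1):fails  (H3,T2):fails  (H3,T3):fails  (H3,T8):fails  (H4,T5):fails  (H5,T5):fails  (H6,T3):fails
Scope holds for no restrictor pair, so the sentence is true.

True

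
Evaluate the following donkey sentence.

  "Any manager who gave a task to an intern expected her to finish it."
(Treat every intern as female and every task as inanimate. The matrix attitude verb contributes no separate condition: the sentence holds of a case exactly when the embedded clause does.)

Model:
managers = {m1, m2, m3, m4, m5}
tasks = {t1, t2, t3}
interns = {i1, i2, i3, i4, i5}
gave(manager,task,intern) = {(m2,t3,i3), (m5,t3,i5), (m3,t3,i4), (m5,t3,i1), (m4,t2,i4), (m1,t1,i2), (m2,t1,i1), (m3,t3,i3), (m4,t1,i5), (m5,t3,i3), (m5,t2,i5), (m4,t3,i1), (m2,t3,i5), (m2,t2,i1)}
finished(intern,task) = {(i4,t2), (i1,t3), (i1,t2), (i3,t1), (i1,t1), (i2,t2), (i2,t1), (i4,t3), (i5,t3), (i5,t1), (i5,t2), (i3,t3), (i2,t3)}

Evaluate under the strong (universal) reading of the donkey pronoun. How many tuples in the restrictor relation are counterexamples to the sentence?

0

"her" takes "an intern" as antecedent and "it" takes "a task"; both are donkey pronouns co-varying with the restrictor.
Strong reading: for every (m,t,i) with gave(m,t,i), finished(i,t).
Restrictor triples: (m1,t1,i2)→finished(i2,t1) ✓  (m2,t1,i1)→finished(i1,t1) ✓  (m2,t2,i1)→finished(i1,t2) ✓  (m2,t3,i3)→finished(i3,t3) ✓  (m2,t3,i5)→finished(i5,t3) ✓  (m3,t3,i3)→finished(i3,t3) ✓  (m3,t3,i4)→finished(i4,t3) ✓  (m4,t1,i5)→finished(i5,t1) ✓  (m4,t2,i4)→finished(i4,t2) ✓  (m4,t3,i1)→finished(i1,t3) ✓  (m5,t2,i5)→finished(i5,t2) ✓  (m5,t3,i1)→finished(i1,t3) ✓  (m5,t3,i3)→finished(i3,t3) ✓  (m5,t3,i5)→finished(i5,t3) ✓
Counterexamples (restrictor triples failing the scope): 0.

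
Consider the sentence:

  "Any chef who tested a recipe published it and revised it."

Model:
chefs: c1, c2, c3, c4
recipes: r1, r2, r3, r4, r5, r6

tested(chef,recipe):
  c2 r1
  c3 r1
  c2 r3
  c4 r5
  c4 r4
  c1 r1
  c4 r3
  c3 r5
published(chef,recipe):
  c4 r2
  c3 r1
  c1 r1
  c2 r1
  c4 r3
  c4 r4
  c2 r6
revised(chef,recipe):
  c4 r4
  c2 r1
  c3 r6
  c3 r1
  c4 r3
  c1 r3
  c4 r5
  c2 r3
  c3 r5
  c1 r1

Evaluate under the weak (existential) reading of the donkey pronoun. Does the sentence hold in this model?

True

"it" takes "a recipe" as antecedent — a donkey pronoun bound across the clause boundary.
Weak reading: every chef c with some tested-recipe has at least one tested-recipe r such that published(c,r) ∧ revised(c,r).
Per chef: c1:✓  c2:✓  c3:✓  c4:✓
Every chef in the restrictor has a witness.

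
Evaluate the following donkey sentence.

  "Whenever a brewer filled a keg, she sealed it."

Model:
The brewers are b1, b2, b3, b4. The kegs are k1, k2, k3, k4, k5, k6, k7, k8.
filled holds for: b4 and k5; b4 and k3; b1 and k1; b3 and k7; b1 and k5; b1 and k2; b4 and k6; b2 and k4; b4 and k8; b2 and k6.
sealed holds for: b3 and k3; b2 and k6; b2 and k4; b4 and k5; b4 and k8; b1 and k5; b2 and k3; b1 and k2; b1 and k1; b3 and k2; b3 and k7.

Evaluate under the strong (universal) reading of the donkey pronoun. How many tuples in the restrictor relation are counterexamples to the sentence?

"it" takes "a keg" as antecedent — a donkey pronoun bound across the clause boundary.
Strong reading: for every (b,k) with filled(b,k), sealed(b,k).
Restrictor pairs: (b1,k1) ✓  (b1,k2) ✓  (b1,k5) ✓  (b2,k4) ✓  (b2,k6) ✓  (b3,k7) ✓  (b4,k3) ✗  (b4,k5) ✓  (b4,k6) ✗  (b4,k8) ✓
Counterexamples (restrictor pairs failing the scope): 2.

2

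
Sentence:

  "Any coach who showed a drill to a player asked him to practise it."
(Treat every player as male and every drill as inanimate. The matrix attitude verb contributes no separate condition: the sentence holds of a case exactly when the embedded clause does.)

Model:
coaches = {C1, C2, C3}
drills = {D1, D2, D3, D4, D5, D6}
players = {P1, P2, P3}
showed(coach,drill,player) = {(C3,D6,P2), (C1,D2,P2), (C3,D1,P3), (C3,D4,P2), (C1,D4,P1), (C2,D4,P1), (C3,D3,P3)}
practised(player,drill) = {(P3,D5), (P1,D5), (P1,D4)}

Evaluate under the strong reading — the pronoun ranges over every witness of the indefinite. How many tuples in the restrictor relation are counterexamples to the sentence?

5

"him" takes "a player" as antecedent and "it" takes "a drill"; both are donkey pronouns co-varying with the restrictor.
Strong reading: for every (c,d,p) with showed(c,d,p), practised(p,d).
Restrictor triples: (C1,D2,P2)→practised(P2,D2) ✗  (C1,D4,P1)→practised(P1,D4) ✓  (C2,D4,P1)→practised(P1,D4) ✓  (C3,D1,P3)→practised(P3,D1) ✗  (C3,D3,P3)→practised(P3,D3) ✗  (C3,D4,P2)→practised(P2,D4) ✗  (C3,D6,P2)→practised(P2,D6) ✗
Counterexamples (restrictor triples failing the scope): 5.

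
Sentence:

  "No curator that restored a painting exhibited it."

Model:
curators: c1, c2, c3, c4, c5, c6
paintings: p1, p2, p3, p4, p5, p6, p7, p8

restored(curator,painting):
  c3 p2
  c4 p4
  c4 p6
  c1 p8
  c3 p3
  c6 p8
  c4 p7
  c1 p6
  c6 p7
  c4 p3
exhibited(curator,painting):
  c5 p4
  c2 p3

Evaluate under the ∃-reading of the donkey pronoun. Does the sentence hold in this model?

True

"it" takes "a painting" as antecedent — a donkey pronoun bound across the clause boundary.
Truth condition: for no (c,p) with restored(c,p) does exhibited(c,p) hold.
Restrictor pairs — does the scope hold? (c1,p6):fails  (c1,p8):fails  (c3,p2):fails  (c3,p3):fails  (c4,p3):fails  (c4,p4):fails  (c4,p6):fails  (c4,p7):fails  (c6,p7):fails  (c6,p8):fails
Scope holds for no restrictor pair, so the sentence is true.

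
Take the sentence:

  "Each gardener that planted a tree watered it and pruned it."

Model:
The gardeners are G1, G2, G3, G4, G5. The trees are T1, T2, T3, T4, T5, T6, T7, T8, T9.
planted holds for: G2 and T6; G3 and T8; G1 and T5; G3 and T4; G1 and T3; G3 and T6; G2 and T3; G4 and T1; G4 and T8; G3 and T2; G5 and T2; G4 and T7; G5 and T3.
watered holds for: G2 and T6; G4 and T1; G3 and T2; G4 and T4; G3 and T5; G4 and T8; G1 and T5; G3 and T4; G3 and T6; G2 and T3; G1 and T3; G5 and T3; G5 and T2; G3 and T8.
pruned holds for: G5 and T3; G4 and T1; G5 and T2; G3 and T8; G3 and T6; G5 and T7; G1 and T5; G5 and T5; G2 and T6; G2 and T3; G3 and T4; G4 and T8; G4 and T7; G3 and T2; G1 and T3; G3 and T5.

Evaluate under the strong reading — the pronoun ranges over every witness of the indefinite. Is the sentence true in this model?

"it" takes "a tree" as antecedent — a donkey pronoun bound across the clause boundary.
Strong reading: for every (g,t) with planted(g,t), watered(g,t) ∧ pruned(g,t).
Restrictor pairs: (G1,T3) ✓  (G1,T5) ✓  (G2,T3) ✓  (G2,T6) ✓  (G3,T2) ✓  (G3,T4) ✓  (G3,T6) ✓  (G3,T8) ✓  (G4,T1) ✓  (G4,T7) ✗  (G4,T8) ✓  (G5,T2) ✓  (G5,T3) ✓
Counterexample: (G4,T7) is in planted but fails the scope.

False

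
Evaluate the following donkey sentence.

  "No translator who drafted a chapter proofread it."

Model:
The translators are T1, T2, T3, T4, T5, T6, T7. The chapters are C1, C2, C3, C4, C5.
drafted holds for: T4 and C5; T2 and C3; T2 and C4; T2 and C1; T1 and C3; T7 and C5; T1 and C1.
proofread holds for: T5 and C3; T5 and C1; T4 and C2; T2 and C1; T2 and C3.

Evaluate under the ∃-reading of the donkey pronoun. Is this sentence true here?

False

"it" takes "a chapter" as antecedent — a donkey pronoun bound across the clause boundary.
Truth condition: for no (t,c) with drafted(t,c) does proofread(t,c) hold.
Restrictor pairs — does the scope hold? (T1,C1):fails  (T1,C3):fails  (T2,C1):holds  (T2,C3):holds  (T2,C4):fails  (T4,C5):fails  (T7,C5):fails
Scope holds for 2 pair(s), so the sentence is false.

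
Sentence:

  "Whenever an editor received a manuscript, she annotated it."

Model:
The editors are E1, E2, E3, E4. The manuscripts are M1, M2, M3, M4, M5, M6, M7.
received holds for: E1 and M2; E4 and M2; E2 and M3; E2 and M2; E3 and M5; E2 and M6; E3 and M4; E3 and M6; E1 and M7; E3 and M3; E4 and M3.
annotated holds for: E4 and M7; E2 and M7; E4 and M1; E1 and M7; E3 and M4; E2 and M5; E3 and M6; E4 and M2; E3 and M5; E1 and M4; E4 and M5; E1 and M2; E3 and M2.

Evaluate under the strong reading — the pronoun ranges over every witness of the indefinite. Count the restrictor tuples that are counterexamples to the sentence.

"it" takes "a manuscript" as antecedent — a donkey pronoun bound across the clause boundary.
Strong reading: for every (e,m) with received(e,m), annotated(e,m).
Restrictor pairs: (E1,M2) ✓  (E1,M7) ✓  (E2,M2) ✗  (E2,M3) ✗  (E2,M6) ✗  (E3,M3) ✗  (E3,M4) ✓  (E3,M5) ✓  (E3,M6) ✓  (E4,M2) ✓  (E4,M3) ✗
Counterexamples (restrictor pairs failing the scope): 5.

5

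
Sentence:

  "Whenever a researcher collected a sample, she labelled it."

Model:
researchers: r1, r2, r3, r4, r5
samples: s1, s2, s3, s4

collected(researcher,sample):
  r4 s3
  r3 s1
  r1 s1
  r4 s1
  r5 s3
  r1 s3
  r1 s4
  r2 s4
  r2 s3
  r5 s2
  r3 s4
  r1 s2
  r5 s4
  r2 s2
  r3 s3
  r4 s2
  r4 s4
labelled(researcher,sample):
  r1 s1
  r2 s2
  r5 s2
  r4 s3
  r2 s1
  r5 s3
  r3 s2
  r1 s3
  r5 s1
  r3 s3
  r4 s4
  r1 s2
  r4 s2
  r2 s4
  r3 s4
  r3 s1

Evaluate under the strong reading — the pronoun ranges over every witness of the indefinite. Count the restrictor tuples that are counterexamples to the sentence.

"it" takes "a sample" as antecedent — a donkey pronoun bound across the clause boundary.
Strong reading: for every (r,s) with collected(r,s), labelled(r,s).
Restrictor pairs: (r1,s1) ✓  (r1,s2) ✓  (r1,s3) ✓  (r1,s4) ✗  (r2,s2) ✓  (r2,s3) ✗  (r2,s4) ✓  (r3,s1) ✓  (r3,s3) ✓  (r3,s4) ✓  (r4,s1) ✗  (r4,s2) ✓  (r4,s3) ✓  (r4,s4) ✓  (r5,s2) ✓  (r5,s3) ✓  (r5,s4) ✗
Counterexamples (restrictor pairs failing the scope): 4.

4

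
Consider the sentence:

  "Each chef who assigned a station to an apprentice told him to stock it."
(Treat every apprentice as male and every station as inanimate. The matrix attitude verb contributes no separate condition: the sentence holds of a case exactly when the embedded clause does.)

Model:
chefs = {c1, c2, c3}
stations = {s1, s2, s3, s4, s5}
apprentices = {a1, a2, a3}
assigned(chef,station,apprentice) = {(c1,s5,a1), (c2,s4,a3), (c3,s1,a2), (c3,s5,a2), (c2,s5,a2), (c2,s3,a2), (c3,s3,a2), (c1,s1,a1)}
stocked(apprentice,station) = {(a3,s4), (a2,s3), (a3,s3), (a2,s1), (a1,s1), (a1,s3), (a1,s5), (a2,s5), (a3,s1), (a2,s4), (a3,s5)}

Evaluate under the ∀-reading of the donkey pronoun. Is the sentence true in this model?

"him" takes "an apprentice" as antecedent and "it" takes "a station"; both are donkey pronouns co-varying with the restrictor.
Strong reading: for every (c,s,a) with assigned(c,s,a), stocked(a,s).
Restrictor triples: (c1,s1,a1)→stocked(a1,s1) ✓  (c1,s5,a1)→stocked(a1,s5) ✓  (c2,s3,a2)→stocked(a2,s3) ✓  (c2,s4,a3)→stocked(a3,s4) ✓  (c2,s5,a2)→stocked(a2,s5) ✓  (c3,s1,a2)→stocked(a2,s1) ✓  (c3,s3,a2)→stocked(a2,s3) ✓  (c3,s5,a2)→stocked(a2,s5) ✓
Every restrictor triple satisfies the scope.

True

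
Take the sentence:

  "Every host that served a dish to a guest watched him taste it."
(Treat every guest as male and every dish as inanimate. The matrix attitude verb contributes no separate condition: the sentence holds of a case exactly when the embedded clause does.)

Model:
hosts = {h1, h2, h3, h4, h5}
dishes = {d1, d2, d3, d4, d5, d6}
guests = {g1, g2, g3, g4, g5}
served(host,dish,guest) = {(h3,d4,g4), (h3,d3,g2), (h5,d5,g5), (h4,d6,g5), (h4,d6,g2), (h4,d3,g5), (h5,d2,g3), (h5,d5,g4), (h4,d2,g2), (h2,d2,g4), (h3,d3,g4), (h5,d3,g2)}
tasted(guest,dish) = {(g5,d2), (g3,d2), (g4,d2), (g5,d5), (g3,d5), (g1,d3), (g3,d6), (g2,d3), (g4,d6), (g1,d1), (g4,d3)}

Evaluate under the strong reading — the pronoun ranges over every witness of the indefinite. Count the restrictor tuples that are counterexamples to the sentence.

"him" takes "a guest" as antecedent and "it" takes "a dish"; both are donkey pronouns co-varying with the restrictor.
Strong reading: for every (h,d,g) with served(h,d,g), tasted(g,d).
Restrictor triples: (h2,d2,g4)→tasted(g4,d2) ✓  (h3,d3,g2)→tasted(g2,d3) ✓  (h3,d3,g4)→tasted(g4,d3) ✓  (h3,d4,g4)→tasted(g4,d4) ✗  (h4,d2,g2)→tasted(g2,d2) ✗  (h4,d3,g5)→tasted(g5,d3) ✗  (h4,d6,g2)→tasted(g2,d6) ✗  (h4,d6,g5)→tasted(g5,d6) ✗  (h5,d2,g3)→tasted(g3,d2) ✓  (h5,d3,g2)→tasted(g2,d3) ✓  (h5,d5,g4)→tasted(g4,d5) ✗  (h5,d5,g5)→tasted(g5,d5) ✓
Counterexamples (restrictor triples failing the scope): 6.

6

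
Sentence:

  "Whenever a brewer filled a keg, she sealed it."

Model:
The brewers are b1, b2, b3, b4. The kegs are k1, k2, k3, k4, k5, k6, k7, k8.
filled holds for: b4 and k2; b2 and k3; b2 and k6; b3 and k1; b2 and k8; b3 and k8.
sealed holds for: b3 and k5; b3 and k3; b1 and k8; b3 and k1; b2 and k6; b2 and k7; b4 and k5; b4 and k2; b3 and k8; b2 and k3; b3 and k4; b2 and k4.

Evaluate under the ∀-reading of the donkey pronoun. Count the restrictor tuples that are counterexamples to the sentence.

1

"it" takes "a keg" as antecedent — a donkey pronoun bound across the clause boundary.
Strong reading: for every (b,k) with filled(b,k), sealed(b,k).
Restrictor pairs: (b2,k3) ✓  (b2,k6) ✓  (b2,k8) ✗  (b3,k1) ✓  (b3,k8) ✓  (b4,k2) ✓
Counterexamples (restrictor pairs failing the scope): 1.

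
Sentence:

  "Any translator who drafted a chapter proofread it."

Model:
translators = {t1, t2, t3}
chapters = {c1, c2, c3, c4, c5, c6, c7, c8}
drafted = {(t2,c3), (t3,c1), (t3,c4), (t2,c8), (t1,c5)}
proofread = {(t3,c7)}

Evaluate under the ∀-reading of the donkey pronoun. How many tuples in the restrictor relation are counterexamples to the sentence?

5

"it" takes "a chapter" as antecedent — a donkey pronoun bound across the clause boundary.
Strong reading: for every (t,c) with drafted(t,c), proofread(t,c).
Restrictor pairs: (t1,c5) ✗  (t2,c3) ✗  (t2,c8) ✗  (t3,c1) ✗  (t3,c4) ✗
Counterexamples (restrictor pairs failing the scope): 5.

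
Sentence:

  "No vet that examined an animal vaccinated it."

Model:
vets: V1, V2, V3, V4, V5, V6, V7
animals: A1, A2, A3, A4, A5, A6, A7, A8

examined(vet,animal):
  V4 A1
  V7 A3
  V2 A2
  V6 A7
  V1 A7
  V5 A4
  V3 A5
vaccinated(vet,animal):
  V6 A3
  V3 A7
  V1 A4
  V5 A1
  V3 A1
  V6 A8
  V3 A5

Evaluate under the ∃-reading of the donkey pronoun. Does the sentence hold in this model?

False

"it" takes "an animal" as antecedent — a donkey pronoun bound across the clause boundary.
Truth condition: for no (v,a) with examined(v,a) does vaccinated(v,a) hold.
Restrictor pairs — does the scope hold? (V1,A7):fails  (V2,A2):fails  (V3,A5):holds  (V4,A1):fails  (V5,A4):fails  (V6,A7):fails  (V7,A3):fails
Scope holds for 1 pair(s), so the sentence is false.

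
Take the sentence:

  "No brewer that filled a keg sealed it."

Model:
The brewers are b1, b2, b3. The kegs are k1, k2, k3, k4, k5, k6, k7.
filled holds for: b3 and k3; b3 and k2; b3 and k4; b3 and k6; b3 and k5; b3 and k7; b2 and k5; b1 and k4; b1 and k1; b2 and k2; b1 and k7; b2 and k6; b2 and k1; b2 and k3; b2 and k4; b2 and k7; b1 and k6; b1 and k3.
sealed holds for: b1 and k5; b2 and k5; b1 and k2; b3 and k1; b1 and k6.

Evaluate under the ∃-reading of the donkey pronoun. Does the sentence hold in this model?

False

"it" takes "a keg" as antecedent — a donkey pronoun bound across the clause boundary.
Truth condition: for no (b,k) with filled(b,k) does sealed(b,k) hold.
Restrictor pairs — does the scope hold? (b1,k1):fails  (b1,k3):fails  (b1,k4):fails  (b1,k6):holds  (b1,k7):fails  (b2,k1):fails  (b2,k2):fails  (b2,k3):fails  (b2,k4):fails  (b2,k5):holds  (b2,k6):fails  (b2,k7):fails  (b3,k2):fails  (b3,k3):fails  (b3,k4):fails  (b3,k5):fails  (b3,k6):fails  (b3,k7):fails
Scope holds for 2 pair(s), so the sentence is false.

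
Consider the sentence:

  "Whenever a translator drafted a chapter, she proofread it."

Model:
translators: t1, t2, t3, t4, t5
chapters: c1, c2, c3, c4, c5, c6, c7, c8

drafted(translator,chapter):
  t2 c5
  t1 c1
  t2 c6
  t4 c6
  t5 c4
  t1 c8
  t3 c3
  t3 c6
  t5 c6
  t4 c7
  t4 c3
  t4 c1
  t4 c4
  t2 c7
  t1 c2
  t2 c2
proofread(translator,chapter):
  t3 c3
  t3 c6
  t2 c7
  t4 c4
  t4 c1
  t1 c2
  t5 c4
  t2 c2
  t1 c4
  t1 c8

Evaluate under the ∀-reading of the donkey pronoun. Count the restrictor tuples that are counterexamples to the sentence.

7

"it" takes "a chapter" as antecedent — a donkey pronoun bound across the clause boundary.
Strong reading: for every (t,c) with drafted(t,c), proofread(t,c).
Restrictor pairs: (t1,c1) ✗  (t1,c2) ✓  (t1,c8) ✓  (t2,c2) ✓  (t2,c5) ✗  (t2,c6) ✗  (t2,c7) ✓  (t3,c3) ✓  (t3,c6) ✓  (t4,c1) ✓  (t4,c3) ✗  (t4,c4) ✓  (t4,c6) ✗  (t4,c7) ✗  (t5,c4) ✓  (t5,c6) ✗
Counterexamples (restrictor pairs failing the scope): 7.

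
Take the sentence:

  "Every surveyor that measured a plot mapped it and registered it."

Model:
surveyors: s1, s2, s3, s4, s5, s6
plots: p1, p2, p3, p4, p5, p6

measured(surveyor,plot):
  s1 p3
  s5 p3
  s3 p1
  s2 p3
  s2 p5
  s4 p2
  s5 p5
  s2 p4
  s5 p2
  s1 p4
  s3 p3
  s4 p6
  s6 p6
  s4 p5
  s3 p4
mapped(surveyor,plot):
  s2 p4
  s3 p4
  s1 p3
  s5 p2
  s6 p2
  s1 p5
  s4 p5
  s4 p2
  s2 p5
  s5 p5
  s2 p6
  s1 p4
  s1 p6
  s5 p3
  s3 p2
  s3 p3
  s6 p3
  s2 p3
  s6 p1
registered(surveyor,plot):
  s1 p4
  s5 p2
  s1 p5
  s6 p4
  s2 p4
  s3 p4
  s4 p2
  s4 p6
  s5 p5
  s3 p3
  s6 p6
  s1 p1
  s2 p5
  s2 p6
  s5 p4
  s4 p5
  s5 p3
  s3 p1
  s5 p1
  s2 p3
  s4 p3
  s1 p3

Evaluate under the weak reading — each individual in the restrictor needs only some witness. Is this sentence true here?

"it" takes "a plot" as antecedent — a donkey pronoun bound across the clause boundary.
Weak reading: every surveyor s with some measured-plot has at least one measured-plot p such that mapped(s,p) ∧ registered(s,p).
Per surveyor: s1:✓  s2:✓  s3:✓  s4:✓  s5:✓  s6:✗
s6 has no witness among its measured-plots.

False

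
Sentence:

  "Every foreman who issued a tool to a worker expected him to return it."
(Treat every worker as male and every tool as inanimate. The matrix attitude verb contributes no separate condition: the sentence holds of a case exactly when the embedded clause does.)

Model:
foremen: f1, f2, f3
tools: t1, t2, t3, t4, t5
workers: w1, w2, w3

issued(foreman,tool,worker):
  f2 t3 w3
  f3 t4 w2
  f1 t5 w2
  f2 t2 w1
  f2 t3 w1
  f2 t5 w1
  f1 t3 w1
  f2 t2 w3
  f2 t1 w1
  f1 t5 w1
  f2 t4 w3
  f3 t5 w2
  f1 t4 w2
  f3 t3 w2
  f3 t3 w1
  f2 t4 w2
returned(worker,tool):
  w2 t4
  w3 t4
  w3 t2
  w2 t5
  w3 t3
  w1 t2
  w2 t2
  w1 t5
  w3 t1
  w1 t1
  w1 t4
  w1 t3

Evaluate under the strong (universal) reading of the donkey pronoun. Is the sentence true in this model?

False

"him" takes "a worker" as antecedent and "it" takes "a tool"; both are donkey pronouns co-varying with the restrictor.
Strong reading: for every (f,t,w) with issued(f,t,w), returned(w,t).
Restrictor triples: (f1,t3,w1)→returned(w1,t3) ✓  (f1,t4,w2)→returned(w2,t4) ✓  (f1,t5,w1)→returned(w1,t5) ✓  (f1,t5,w2)→returned(w2,t5) ✓  (f2,t1,w1)→returned(w1,t1) ✓  (f2,t2,w1)→returned(w1,t2) ✓  (f2,t2,w3)→returned(w3,t2) ✓  (f2,t3,w1)→returned(w1,t3) ✓  (f2,t3,w3)→returned(w3,t3) ✓  (f2,t4,w2)→returned(w2,t4) ✓  (f2,t4,w3)→returned(w3,t4) ✓  (f2,t5,w1)→returned(w1,t5) ✓  (f3,t3,w1)→returned(w1,t3) ✓  (f3,t3,w2)→returned(w2,t3) ✗  (f3,t4,w2)→returned(w2,t4) ✓  (f3,t5,w2)→returned(w2,t5) ✓
Counterexample: (f3,t3,w2) — returned(w2,t3) does not hold.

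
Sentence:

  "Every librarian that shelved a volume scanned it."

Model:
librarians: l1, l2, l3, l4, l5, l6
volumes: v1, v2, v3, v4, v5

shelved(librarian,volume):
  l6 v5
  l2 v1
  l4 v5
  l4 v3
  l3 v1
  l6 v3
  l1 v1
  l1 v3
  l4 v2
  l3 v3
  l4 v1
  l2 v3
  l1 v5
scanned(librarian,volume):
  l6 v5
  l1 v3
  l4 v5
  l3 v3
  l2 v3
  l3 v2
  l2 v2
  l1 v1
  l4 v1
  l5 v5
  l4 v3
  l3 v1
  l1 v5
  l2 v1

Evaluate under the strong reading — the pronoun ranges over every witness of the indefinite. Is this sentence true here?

"it" takes "a volume" as antecedent — a donkey pronoun bound across the clause boundary.
Strong reading: for every (l,v) with shelved(l,v), scanned(l,v).
Restrictor pairs: (l1,v1) ✓  (l1,v3) ✓  (l1,v5) ✓  (l2,v1) ✓  (l2,v3) ✓  (l3,v1) ✓  (l3,v3) ✓  (l4,v1) ✓  (l4,v2) ✗  (l4,v3) ✓  (l4,v5) ✓  (l6,v3) ✗  (l6,v5) ✓
Counterexample: (l4,v2) is in shelved but fails the scope.

False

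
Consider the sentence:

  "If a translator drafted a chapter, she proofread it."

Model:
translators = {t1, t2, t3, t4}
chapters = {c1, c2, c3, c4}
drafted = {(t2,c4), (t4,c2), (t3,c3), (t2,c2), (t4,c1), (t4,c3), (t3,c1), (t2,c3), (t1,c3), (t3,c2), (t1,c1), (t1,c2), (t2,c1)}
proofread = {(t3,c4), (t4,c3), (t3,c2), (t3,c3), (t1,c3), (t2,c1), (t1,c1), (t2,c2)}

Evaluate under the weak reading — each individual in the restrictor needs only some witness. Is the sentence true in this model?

True

"it" takes "a chapter" as antecedent — a donkey pronoun bound across the clause boundary.
Weak reading: every translator t with some drafted-chapter has at least one drafted-chapter c such that proofread(t,c).
Per translator: t1:✓  t2:✓  t3:✓  t4:✓
Every translator in the restrictor has a witness.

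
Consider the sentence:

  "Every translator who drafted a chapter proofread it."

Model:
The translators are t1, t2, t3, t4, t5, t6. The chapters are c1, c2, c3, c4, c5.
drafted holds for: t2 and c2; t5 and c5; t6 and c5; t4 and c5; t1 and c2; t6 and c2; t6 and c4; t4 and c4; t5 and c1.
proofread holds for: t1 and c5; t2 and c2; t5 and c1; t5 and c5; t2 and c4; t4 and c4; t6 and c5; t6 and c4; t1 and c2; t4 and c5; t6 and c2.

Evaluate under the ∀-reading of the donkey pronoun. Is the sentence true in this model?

"it" takes "a chapter" as antecedent — a donkey pronoun bound across the clause boundary.
Strong reading: for every (t,c) with drafted(t,c), proofread(t,c).
Restrictor pairs: (t1,c2) ✓  (t2,c2) ✓  (t4,c4) ✓  (t4,c5) ✓  (t5,c1) ✓  (t5,c5) ✓  (t6,c2) ✓  (t6,c4) ✓  (t6,c5) ✓
Every restrictor pair satisfies the scope.

True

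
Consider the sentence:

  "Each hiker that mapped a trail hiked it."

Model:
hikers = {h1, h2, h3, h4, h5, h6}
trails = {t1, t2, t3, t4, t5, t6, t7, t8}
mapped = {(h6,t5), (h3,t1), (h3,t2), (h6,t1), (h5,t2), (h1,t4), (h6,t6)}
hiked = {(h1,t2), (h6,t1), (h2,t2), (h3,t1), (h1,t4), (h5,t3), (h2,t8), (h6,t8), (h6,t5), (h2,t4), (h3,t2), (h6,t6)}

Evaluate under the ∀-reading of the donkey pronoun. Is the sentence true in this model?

"it" takes "a trail" as antecedent — a donkey pronoun bound across the clause boundary.
Strong reading: for every (h,t) with mapped(h,t), hiked(h,t).
Restrictor pairs: (h1,t4) ✓  (h3,t1) ✓  (h3,t2) ✓  (h5,t2) ✗  (h6,t1) ✓  (h6,t5) ✓  (h6,t6) ✓
Counterexample: (h5,t2) is in mapped but fails the scope.

False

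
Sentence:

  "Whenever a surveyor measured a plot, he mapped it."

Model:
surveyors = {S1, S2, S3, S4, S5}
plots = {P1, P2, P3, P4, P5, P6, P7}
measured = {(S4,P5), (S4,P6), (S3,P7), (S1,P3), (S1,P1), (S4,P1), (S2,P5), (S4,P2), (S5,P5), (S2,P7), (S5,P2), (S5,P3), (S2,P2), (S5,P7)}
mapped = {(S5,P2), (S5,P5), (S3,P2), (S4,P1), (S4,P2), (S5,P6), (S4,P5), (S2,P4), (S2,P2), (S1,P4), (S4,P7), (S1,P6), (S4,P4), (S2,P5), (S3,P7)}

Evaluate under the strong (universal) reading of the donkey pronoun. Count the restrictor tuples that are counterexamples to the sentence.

6

"it" takes "a plot" as antecedent — a donkey pronoun bound across the clause boundary.
Strong reading: for every (s,p) with measured(s,p), mapped(s,p).
Restrictor pairs: (S1,P1) ✗  (S1,P3) ✗  (S2,P2) ✓  (S2,P5) ✓  (S2,P7) ✗  (S3,P7) ✓  (S4,P1) ✓  (S4,P2) ✓  (S4,P5) ✓  (S4,P6) ✗  (S5,P2) ✓  (S5,P3) ✗  (S5,P5) ✓  (S5,P7) ✗
Counterexamples (restrictor pairs failing the scope): 6.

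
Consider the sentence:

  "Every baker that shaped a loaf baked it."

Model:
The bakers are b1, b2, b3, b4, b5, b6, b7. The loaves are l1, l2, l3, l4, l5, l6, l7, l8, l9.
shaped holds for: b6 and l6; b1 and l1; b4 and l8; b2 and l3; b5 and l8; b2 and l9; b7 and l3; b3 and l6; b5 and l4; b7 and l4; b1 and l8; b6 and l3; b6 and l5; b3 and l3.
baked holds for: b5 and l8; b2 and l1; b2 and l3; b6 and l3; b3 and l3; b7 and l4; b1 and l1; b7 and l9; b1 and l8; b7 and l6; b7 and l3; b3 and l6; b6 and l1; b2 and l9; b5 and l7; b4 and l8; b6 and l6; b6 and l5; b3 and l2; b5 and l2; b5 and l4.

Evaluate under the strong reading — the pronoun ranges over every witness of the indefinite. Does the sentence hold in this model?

"it" takes "a loaf" as antecedent — a donkey pronoun bound across the clause boundary.
Strong reading: for every (b,l) with shaped(b,l), baked(b,l).
Restrictor pairs: (b1,l1) ✓  (b1,l8) ✓  (b2,l3) ✓  (b2,l9) ✓  (b3,l3) ✓  (b3,l6) ✓  (b4,l8) ✓  (b5,l4) ✓  (b5,l8) ✓  (b6,l3) ✓  (b6,l5) ✓  (b6,l6) ✓  (b7,l3) ✓  (b7,l4) ✓
Every restrictor pair satisfies the scope.

True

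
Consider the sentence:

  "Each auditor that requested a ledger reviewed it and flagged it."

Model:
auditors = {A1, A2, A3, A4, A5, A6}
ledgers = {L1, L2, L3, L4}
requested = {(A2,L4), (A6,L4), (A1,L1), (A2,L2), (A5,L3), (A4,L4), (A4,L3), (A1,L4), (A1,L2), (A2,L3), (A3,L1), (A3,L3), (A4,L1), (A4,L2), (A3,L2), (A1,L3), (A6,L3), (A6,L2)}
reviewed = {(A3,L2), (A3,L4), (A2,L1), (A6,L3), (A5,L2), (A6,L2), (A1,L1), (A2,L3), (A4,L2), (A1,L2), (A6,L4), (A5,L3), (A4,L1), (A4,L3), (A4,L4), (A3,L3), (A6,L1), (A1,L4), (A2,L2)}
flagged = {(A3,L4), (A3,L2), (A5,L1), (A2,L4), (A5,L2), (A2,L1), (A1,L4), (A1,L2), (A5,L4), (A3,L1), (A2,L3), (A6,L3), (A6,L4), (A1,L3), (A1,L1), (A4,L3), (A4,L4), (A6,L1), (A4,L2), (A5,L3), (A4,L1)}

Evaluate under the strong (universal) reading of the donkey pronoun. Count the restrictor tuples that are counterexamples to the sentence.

"it" takes "a ledger" as antecedent — a donkey pronoun bound across the clause boundary.
Strong reading: for every (a,l) with requested(a,l), reviewed(a,l) ∧ flagged(a,l).
Restrictor pairs: (A1,L1) ✓  (A1,L2) ✓  (A1,L3) ✗  (A1,L4) ✓  (A2,L2) ✗  (A2,L3) ✓  (A2,L4) ✗  (A3,L1) ✗  (A3,L2) ✓  (A3,L3) ✗  (A4,L1) ✓  (A4,L2) ✓  (A4,L3) ✓  (A4,L4) ✓  (A5,L3) ✓  (A6,L2) ✗  (A6,L3) ✓  (A6,L4) ✓
Counterexamples (restrictor pairs failing the scope): 6.

6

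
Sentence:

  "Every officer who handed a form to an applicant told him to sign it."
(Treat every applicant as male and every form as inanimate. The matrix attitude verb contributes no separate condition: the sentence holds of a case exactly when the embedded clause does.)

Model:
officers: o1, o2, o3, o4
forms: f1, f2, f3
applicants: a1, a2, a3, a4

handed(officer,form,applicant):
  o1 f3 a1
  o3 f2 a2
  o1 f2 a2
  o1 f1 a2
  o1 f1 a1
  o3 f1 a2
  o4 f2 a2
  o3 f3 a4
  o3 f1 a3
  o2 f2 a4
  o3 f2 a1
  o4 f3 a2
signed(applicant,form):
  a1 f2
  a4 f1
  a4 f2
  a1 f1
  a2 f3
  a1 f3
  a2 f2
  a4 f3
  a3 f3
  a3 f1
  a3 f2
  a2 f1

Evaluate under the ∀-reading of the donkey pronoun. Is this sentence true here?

True

"him" takes "an applicant" as antecedent and "it" takes "a form"; both are donkey pronouns co-varying with the restrictor.
Strong reading: for every (o,f,a) with handed(o,f,a), signed(a,f).
Restrictor triples: (o1,f1,a1)→signed(a1,f1) ✓  (o1,f1,a2)→signed(a2,f1) ✓  (o1,f2,a2)→signed(a2,f2) ✓  (o1,f3,a1)→signed(a1,f3) ✓  (o2,f2,a4)→signed(a4,f2) ✓  (o3,f1,a2)→signed(a2,f1) ✓  (o3,f1,a3)→signed(a3,f1) ✓  (o3,f2,a1)→signed(a1,f2) ✓  (o3,f2,a2)→signed(a2,f2) ✓  (o3,f3,a4)→signed(a4,f3) ✓  (o4,f2,a2)→signed(a2,f2) ✓  (o4,f3,a2)→signed(a2,f3) ✓
Every restrictor triple satisfies the scope.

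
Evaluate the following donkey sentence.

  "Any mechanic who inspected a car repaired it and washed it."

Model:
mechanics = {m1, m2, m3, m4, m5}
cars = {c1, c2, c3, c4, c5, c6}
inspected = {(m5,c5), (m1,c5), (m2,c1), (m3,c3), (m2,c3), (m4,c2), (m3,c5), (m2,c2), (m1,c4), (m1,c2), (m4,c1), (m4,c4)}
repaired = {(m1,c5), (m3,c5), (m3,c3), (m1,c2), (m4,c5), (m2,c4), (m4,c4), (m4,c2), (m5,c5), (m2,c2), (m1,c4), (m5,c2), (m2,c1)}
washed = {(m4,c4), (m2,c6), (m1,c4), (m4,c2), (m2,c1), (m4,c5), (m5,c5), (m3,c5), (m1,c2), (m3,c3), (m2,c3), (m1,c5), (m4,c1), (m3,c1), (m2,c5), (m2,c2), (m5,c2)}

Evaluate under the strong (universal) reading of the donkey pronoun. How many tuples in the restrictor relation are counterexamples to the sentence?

"it" takes "a car" as antecedent — a donkey pronoun bound across the clause boundary.
Strong reading: for every (m,c) with inspected(m,c), repaired(m,c) ∧ washed(m,c).
Restrictor pairs: (m1,c2) ✓  (m1,c4) ✓  (m1,c5) ✓  (m2,c1) ✓  (m2,c2) ✓  (m2,c3) ✗  (m3,c3) ✓  (m3,c5) ✓  (m4,c1) ✗  (m4,c2) ✓  (m4,c4) ✓  (m5,c5) ✓
Counterexamples (restrictor pairs failing the scope): 2.

2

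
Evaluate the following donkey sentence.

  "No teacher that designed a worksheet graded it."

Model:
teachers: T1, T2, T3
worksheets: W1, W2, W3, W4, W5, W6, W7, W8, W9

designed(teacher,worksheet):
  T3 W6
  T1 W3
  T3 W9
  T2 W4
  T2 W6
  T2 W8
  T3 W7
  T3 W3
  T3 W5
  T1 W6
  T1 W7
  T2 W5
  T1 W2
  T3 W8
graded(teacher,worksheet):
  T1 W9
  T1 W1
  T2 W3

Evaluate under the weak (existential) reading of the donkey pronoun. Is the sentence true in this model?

"it" takes "a worksheet" as antecedent — a donkey pronoun bound across the clause boundary.
Truth condition: for no (t,w) with designed(t,w) does graded(t,w) hold.
Restrictor pairs — does the scope hold? (T1,W2):fails  (T1,W3):fails  (T1,W6):fails  (T1,W7):fails  (T2,W4):fails  (T2,W5):fails  (T2,W6):fails  (T2,W8):fails  (T3,W3):fails  (T3,W5):fails  (T3,W6):fails  (T3,W7):fails  (T3,W8):fails  (T3,W9):fails
Scope holds for no restrictor pair, so the sentence is true.

True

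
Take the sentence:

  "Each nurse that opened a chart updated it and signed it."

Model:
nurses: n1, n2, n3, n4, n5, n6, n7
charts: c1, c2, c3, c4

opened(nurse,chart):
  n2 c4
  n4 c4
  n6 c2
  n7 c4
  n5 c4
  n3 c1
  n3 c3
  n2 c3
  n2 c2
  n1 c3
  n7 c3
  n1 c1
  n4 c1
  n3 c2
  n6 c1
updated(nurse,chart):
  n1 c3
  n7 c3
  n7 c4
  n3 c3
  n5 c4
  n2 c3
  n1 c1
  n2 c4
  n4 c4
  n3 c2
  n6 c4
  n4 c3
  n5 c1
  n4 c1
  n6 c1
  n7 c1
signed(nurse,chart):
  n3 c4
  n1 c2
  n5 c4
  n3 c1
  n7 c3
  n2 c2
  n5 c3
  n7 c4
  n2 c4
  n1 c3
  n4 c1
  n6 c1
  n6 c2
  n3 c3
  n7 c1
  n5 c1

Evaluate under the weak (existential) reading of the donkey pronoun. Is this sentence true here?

"it" takes "a chart" as antecedent — a donkey pronoun bound across the clause boundary.
Weak reading: every nurse n with some opened-chart has at least one opened-chart c such that updated(n,c) ∧ signed(n,c).
Per nurse: n1:✓  n2:✓  n3:✓  n4:✓  n5:✓  n6:✓  n7:✓
Every nurse in the restrictor has a witness.

True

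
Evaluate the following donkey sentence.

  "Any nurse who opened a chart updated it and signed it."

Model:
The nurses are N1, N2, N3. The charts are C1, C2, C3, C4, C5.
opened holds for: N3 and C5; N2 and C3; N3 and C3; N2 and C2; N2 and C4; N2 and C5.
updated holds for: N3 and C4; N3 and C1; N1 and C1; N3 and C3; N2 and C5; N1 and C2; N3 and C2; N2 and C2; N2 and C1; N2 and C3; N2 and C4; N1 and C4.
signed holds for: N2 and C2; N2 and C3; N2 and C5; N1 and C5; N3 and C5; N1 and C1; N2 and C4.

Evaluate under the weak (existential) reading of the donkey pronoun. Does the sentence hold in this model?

"it" takes "a chart" as antecedent — a donkey pronoun bound across the clause boundary.
Weak reading: every nurse n with some opened-chart has at least one opened-chart c such that updated(n,c) ∧ signed(n,c).
Per nurse: N2:✓  N3:✗
N3 has no witness among its opened-charts.

False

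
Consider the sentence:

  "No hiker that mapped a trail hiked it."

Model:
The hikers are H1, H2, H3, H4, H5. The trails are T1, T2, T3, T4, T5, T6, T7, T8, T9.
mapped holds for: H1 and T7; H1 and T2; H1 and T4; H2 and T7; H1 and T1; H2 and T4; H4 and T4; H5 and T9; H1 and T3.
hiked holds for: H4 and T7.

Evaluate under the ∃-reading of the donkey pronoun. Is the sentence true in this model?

"it" takes "a trail" as antecedent — a donkey pronoun bound across the clause boundary.
Truth condition: for no (h,t) with mapped(h,t) does hiked(h,t) hold.
Restrictor pairs — does the scope hold? (H1,T1):fails  (H1,T2):fails  (H1,T3):fails  (H1,T4):fails  (H1,T7):fails  (H2,T4):fails  (H2,T7):fails  (H4,T4):fails  (H5,T9):fails
Scope holds for no restrictor pair, so the sentence is true.

True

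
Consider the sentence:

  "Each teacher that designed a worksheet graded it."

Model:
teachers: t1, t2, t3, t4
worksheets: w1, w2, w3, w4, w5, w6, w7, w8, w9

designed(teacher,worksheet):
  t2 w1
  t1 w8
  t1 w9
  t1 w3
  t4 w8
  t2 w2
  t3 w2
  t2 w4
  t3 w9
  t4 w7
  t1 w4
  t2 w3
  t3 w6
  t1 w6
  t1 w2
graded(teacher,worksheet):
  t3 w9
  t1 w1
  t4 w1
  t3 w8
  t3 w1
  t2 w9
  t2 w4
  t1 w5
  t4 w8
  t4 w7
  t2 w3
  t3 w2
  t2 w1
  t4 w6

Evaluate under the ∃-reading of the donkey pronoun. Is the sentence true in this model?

"it" takes "a worksheet" as antecedent — a donkey pronoun bound across the clause boundary.
Weak reading: every teacher t with some designed-worksheet has at least one designed-worksheet w such that graded(t,w).
Per teacher: t1:✗  t2:✓  t3:✓  t4:✓
t1 has no witness among its designed-worksheets.

False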